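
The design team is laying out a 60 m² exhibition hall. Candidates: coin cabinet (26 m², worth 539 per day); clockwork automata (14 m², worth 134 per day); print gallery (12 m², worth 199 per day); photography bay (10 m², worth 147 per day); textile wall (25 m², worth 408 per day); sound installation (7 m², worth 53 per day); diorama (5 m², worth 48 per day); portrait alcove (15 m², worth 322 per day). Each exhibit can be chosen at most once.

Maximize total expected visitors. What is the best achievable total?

1113

By expected visitors per m²: portrait alcove 21.47, coin cabinet 20.73, print gallery 16.58, textile wall 16.32 lead.
Filling by ratio: coin cabinet + print gallery + diorama + portrait alcove for 1108, with 2 m² left unused.
Replace diorama with sound installation: the trade gains 5 net, giving 1113 at 60 m².
Nothing else within 60 m² beats 1113.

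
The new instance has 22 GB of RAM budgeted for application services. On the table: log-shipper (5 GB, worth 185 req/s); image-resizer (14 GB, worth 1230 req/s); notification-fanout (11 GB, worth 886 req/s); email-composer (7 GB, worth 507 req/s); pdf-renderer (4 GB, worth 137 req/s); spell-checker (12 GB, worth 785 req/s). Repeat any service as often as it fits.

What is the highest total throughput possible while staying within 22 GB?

1772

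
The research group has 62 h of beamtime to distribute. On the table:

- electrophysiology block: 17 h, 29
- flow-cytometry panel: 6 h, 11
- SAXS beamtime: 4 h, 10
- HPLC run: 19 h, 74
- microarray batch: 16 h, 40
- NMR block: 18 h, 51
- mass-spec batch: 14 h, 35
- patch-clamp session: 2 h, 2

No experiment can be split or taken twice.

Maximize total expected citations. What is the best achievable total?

Filling by ratio: SAXS beamtime + HPLC run + microarray batch + NMR block + patch-clamp session for 177, with 3 h left unused.
The 18 h tied up in microarray batch and patch-clamp session is better spent on flow-cytometry panel + mass-spec batch — total rises to 181 (61 h).
Nothing else within 62 h beats 181.

181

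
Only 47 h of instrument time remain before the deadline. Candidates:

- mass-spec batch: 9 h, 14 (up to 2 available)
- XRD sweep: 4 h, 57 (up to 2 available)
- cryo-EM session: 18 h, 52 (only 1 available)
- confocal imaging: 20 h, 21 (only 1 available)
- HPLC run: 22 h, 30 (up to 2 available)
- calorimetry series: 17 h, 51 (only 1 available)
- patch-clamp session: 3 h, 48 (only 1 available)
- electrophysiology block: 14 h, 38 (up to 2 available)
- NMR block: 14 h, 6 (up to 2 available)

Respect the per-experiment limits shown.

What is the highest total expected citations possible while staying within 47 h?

265

Taking 2×XRD sweep + cryo-EM session + calorimetry series + patch-clamp session: 46 h used, 265 in expected citations.
Nothing else within 47 h beats 265.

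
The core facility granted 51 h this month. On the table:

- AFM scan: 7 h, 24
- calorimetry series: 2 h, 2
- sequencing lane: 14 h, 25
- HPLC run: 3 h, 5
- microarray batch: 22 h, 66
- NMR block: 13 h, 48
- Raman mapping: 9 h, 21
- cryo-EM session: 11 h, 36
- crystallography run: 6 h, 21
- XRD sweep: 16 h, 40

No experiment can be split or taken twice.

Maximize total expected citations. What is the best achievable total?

Taking the top-ratio experiments first gives AFM scan + calorimetry series + HPLC run + NMR block + Raman mapping + cryo-EM session + crystallography run for 157 (51 h).
Dropping calorimetry series and Raman mapping and cryo-EM session frees 22 h; slotting in microarray batch (22 h) lifts the total to 164 at 51 h.
The closest alternative, AFM scan + calorimetry series + microarray batch + NMR block + crystallography run, reaches only 161.

164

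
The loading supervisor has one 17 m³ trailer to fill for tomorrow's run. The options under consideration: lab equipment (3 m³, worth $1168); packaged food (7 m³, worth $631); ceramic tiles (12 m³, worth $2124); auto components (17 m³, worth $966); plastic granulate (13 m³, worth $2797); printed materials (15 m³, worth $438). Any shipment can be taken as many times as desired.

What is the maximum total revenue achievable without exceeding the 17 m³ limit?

Best packing: 5×lab equipment — 15 m³, 5840 total.
That's the maximum — no swap from here does better than 5840.

5840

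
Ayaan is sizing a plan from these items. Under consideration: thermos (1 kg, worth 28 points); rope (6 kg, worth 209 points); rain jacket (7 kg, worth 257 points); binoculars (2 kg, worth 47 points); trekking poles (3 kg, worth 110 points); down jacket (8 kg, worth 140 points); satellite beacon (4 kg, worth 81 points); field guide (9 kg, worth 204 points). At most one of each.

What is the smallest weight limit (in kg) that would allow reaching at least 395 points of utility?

11

Minimise kg subject to total utility ≥ 395.
Taking thermos + rain jacket + trekking poles gives 395 (≥ 395) for 11 kg.
Any bundle with less than 11 kg falls short of 395.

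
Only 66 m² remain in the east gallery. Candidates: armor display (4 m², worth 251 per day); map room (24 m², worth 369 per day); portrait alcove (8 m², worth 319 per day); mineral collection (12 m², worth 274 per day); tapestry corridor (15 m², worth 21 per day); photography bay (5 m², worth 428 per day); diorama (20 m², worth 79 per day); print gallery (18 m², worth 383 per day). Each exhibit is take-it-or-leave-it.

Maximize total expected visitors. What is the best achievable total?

1750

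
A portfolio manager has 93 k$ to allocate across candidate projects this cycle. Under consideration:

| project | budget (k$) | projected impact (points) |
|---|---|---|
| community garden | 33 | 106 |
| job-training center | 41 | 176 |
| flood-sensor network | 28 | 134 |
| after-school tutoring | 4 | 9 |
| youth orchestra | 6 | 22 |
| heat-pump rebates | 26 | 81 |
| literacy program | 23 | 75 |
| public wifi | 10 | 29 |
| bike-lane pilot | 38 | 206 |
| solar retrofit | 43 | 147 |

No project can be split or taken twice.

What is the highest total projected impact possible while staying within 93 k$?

Density check — bike-lane pilot 5.42, flood-sensor network 4.79, job-training center 4.29, youth orchestra 3.67 are the best per k$.
Filling by ratio: flood-sensor network + after-school tutoring + youth orchestra + public wifi + bike-lane pilot for 400, with 7 k$ left unused.
Dropping youth orchestra and public wifi frees 16 k$; slotting in literacy program (23 k$) lifts the total to 424 at 93 k$.

424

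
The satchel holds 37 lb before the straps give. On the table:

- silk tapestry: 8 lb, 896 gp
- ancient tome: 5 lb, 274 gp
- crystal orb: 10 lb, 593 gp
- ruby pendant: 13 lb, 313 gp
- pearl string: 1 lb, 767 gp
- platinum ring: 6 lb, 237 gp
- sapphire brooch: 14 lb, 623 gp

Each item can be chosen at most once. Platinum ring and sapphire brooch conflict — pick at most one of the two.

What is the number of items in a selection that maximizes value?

4

Best achievable value is 2879.
One optimal bundle: silk tapestry + crystal orb + pearl string + sapphire brooch (33 lb).
Every optimal selection uses 4 items.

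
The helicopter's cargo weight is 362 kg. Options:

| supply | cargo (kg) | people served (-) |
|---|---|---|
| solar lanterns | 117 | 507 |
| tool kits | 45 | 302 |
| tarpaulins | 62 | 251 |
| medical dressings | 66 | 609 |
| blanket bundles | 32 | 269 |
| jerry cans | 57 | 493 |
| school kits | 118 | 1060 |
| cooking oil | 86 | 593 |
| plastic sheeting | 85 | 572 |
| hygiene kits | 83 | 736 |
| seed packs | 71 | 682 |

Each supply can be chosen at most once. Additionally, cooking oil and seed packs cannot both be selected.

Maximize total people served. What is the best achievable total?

3240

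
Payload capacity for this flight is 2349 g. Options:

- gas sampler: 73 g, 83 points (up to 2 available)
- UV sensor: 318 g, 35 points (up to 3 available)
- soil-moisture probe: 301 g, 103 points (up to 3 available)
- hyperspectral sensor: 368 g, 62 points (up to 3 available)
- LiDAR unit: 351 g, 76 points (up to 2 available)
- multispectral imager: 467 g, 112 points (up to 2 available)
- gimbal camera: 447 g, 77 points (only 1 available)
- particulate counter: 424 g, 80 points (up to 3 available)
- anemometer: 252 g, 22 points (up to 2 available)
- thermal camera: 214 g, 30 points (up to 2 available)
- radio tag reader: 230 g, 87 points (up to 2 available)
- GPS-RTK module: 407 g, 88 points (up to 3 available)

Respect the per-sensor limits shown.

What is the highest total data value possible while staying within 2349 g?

By data value per g: gas sampler 1.14, radio tag reader 0.38, soil-moisture probe 0.34, multispectral imager 0.24 lead.
2×gas sampler + 3×soil-moisture probe + LiDAR unit + multispectral imager + 2×radio tag reader uses 2327 of the 2349 g and totals 837.
That's the maximum — no swap from here does better than 837.

837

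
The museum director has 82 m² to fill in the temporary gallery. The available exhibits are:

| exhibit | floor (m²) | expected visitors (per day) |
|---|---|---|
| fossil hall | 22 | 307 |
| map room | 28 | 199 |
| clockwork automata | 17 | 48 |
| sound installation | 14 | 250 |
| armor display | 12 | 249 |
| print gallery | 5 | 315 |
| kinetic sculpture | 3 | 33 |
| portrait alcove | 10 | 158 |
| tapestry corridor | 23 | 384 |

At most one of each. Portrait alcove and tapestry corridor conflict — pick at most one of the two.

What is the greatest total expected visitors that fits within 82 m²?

1538

Fossil hall + sound installation + armor display + print gallery + kinetic sculpture + tapestry corridor uses 79 of the 82 m² and totals 1538.
The spare 3 m² is too small for any remaining exhibit, and no feasible exchange beats 1538.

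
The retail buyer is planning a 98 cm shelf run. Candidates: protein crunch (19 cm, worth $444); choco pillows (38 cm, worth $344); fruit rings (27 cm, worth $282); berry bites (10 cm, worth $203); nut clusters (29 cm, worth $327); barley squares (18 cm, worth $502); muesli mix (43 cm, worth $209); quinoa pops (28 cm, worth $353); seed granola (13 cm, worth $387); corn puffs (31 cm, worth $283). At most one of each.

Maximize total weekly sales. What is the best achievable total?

1889

By weekly sales per cm: seed granola 29.77, barley squares 27.89, protein crunch 23.37, berry bites 20.30 lead.
The ratio ordering already packs tightly: protein crunch + berry bites + barley squares + quinoa pops + seed granola, 88 cm, 1889.
That's the maximum — no swap from here does better than 1889.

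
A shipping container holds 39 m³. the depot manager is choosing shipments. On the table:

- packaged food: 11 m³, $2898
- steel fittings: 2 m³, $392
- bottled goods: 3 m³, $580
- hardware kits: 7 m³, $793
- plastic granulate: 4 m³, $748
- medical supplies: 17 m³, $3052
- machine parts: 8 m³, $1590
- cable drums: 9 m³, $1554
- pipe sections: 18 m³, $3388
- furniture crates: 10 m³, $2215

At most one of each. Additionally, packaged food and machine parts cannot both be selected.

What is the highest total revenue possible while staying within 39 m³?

Ranking by ratio (revenue/m³): packaged food 263.45, furniture crates 221.50, machine parts 198.75, steel fittings 196.00.
Best packing: packaged food + pipe sections + furniture crates — 39 m³, 8501 total.

8501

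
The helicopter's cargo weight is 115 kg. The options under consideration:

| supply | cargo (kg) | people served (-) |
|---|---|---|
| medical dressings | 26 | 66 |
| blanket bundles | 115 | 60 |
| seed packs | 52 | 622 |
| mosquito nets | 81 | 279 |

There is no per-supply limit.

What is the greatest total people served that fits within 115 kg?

1244

The ratio ordering already packs tightly: 2×seed packs, 104 kg, 1244.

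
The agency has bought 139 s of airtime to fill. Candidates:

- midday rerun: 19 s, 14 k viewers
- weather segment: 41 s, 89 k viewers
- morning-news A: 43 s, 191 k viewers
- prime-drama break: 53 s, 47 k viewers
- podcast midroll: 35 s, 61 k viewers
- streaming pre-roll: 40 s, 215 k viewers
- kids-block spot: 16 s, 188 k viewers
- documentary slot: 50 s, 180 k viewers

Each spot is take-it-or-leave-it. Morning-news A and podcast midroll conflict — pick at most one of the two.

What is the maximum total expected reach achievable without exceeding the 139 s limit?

608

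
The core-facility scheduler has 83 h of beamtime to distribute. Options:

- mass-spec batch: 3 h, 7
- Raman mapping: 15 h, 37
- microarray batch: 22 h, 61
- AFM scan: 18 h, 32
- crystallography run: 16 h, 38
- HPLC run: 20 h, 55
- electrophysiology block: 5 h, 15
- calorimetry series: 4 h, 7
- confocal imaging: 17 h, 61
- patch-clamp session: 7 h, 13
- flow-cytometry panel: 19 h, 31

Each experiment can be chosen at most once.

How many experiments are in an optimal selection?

6

Best achievable expected citations is 237.
mass-spec batch + microarray batch + crystallography run + HPLC run + electrophysiology block + confocal imaging hits 237 at 83 h.
All optima have 6 experiments.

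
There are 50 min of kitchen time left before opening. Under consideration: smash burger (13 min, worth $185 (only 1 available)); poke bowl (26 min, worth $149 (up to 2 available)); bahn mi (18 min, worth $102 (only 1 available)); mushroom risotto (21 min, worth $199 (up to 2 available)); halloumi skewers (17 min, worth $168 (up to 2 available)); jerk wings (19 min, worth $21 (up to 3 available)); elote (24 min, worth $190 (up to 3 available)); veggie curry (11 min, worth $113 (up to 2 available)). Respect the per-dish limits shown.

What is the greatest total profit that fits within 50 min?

By profit per min: smash burger 14.23, veggie curry 10.27, halloumi skewers 9.88 lead.
A density-first pass picks smash burger + 2×veggie curry — 411 at 35 min.
Dropping 2×veggie curry frees 22 min; slotting in 2×halloumi skewers (34 min) lifts the total to 521 at 47 min.
The spare 3 min is too small for any remaining dish, and no exchange beats 521.

521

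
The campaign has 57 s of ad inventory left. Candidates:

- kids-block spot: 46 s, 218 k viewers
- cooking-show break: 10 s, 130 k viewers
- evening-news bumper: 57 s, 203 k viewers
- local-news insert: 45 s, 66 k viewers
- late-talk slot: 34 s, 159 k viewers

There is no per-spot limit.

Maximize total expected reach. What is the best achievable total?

650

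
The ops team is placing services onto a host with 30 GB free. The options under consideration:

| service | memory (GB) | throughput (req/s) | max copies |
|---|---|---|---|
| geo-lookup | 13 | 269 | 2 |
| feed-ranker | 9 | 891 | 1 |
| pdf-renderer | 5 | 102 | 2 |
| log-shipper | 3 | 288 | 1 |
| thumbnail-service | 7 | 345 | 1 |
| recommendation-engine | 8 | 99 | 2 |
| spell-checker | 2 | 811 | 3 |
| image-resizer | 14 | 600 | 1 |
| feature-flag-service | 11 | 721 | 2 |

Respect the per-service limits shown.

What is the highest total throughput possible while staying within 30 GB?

4333

Density check — spell-checker 405.50, feed-ranker 99.00, log-shipper 96.00, feature-flag-service 65.55 are the best per GB.
The ratio ordering already packs tightly: feed-ranker + log-shipper + 3×spell-checker + feature-flag-service, 29 GB, 4333.
Nothing else within 30 GB beats 4333.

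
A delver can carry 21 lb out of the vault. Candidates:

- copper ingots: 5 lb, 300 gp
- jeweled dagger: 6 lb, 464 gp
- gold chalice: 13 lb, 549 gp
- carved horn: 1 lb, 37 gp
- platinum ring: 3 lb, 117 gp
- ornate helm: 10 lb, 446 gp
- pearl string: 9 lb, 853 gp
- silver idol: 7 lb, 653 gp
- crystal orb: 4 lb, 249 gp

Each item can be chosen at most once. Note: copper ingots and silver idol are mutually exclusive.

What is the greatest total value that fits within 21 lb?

The ratio ordering already packs tightly: carved horn + pearl string + silver idol + crystal orb, 21 lb, 1792.

1792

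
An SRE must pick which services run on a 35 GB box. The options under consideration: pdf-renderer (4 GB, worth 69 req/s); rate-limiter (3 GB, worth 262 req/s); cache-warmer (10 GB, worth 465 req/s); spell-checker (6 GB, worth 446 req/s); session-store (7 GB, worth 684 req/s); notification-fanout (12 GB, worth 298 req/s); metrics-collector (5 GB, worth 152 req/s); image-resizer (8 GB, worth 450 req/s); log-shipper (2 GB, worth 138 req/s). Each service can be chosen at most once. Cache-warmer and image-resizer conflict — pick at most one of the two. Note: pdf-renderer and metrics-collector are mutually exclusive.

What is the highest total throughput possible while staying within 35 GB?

2147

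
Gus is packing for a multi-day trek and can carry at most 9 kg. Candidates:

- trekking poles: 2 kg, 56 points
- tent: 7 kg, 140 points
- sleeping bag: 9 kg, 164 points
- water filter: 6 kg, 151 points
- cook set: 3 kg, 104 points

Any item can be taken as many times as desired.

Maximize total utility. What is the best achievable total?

312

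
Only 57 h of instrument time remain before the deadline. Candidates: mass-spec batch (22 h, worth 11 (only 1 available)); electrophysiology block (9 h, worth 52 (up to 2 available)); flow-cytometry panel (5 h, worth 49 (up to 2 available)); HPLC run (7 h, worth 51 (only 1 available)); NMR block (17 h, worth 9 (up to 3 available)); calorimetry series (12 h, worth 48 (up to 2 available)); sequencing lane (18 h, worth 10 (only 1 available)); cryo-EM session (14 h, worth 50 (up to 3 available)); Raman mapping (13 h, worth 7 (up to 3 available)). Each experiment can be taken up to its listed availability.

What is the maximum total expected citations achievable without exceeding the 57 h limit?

Filling by ratio: 2×electrophysiology block + 2×flow-cytometry panel + HPLC run + calorimetry series for 301, with 10 h left unused.
Dropping calorimetry series frees 12 h; slotting in cryo-EM session (14 h) lifts the total to 303 at 49 h.
The spare 8 h is too small for any remaining experiment, and no exchange beats 303.

303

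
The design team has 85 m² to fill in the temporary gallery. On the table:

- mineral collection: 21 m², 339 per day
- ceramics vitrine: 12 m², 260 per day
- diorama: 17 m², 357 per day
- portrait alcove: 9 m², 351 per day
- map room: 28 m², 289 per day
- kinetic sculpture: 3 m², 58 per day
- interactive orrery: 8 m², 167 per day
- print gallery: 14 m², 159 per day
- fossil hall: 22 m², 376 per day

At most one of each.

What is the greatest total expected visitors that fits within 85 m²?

1741

Taking the top-ratio exhibits first gives ceramics vitrine + diorama + portrait alcove + kinetic sculpture + interactive orrery + print gallery + fossil hall for 1728 (85 m²).
The 22 m² tied up in interactive orrery and print gallery is better spent on mineral collection — total rises to 1741 (84 m²).
That's the maximum — no swap from here does better than 1741.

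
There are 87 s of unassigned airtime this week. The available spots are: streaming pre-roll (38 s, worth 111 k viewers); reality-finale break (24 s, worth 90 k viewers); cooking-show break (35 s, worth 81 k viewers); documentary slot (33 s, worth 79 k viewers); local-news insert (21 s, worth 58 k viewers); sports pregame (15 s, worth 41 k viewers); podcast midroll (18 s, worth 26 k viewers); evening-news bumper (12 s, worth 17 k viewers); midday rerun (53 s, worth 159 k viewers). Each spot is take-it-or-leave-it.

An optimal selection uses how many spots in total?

Best achievable expected reach is 259.
For example streaming pre-roll + reality-finale break + local-news insert achieves it, using 83 s.
All optima have 3 spots.

3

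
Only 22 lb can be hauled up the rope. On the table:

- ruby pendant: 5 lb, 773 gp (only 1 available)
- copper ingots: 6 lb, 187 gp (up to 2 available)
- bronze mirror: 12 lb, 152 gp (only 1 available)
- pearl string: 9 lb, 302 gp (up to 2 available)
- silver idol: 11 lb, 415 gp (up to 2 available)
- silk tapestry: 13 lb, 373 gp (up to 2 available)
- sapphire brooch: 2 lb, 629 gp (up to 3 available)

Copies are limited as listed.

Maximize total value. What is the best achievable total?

3075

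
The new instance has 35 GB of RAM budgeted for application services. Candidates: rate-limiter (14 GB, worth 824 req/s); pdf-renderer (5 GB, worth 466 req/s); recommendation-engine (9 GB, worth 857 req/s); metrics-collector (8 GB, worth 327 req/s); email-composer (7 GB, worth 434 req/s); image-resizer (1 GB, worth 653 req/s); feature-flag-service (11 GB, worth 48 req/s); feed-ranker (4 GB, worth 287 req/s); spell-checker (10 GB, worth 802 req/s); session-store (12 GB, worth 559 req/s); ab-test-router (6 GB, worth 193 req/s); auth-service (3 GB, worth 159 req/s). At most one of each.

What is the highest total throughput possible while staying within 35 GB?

3371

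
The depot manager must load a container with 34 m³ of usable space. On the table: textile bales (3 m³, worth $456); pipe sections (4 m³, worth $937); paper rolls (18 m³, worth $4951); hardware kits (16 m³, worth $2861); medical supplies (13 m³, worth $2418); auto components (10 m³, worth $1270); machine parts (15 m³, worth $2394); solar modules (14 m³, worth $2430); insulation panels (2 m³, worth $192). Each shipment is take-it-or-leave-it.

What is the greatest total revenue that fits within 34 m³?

7825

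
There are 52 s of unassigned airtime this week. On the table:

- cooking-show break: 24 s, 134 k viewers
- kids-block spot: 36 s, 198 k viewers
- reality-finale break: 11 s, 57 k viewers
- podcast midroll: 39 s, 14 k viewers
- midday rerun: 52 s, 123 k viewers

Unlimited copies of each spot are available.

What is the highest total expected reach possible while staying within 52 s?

268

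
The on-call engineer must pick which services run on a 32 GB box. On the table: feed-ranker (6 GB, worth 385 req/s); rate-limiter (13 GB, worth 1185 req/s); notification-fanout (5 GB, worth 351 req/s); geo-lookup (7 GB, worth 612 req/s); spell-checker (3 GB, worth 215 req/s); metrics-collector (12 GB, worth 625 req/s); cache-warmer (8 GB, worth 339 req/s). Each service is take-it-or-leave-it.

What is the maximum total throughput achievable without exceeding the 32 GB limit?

Density check — rate-limiter 91.15, geo-lookup 87.43, spell-checker 71.67 are the best per GB.
A density-first pass picks rate-limiter + notification-fanout + geo-lookup + spell-checker — 2363 at 28 GB.
The 3 GB tied up in spell-checker is better spent on feed-ranker — total rises to 2533 (31 GB).

2533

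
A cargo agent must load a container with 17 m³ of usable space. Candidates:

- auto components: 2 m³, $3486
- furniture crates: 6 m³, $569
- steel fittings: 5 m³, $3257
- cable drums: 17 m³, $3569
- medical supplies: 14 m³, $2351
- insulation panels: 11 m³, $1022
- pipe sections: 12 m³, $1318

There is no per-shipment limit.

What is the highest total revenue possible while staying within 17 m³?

Density check — auto components 1743.00, steel fittings 651.40, cable drums 209.94, medical supplies 167.93 are the best per m³.
8×auto components uses 16 of the 17 m³ and totals 27888.

27888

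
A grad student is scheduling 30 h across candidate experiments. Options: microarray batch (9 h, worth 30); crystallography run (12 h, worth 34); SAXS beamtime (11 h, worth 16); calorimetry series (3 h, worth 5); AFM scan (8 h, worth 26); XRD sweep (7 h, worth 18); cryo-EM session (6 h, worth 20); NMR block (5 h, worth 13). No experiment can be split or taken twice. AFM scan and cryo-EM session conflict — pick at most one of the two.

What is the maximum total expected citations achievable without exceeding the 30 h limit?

Best packing: microarray batch + crystallography run + AFM scan — 29 h, 90 total.

90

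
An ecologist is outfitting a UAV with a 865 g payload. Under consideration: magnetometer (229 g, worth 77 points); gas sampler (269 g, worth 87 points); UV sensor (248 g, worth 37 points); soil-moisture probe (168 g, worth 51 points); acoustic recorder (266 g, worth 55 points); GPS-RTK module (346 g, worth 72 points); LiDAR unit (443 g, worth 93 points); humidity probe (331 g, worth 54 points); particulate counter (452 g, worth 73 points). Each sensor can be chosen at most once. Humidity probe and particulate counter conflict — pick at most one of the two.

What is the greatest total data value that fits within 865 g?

236

Taking the top-ratio sensors first gives magnetometer + gas sampler + soil-moisture probe for 215 (666 g).
Dropping soil-moisture probe frees 168 g; slotting in GPS-RTK module (346 g) lifts the total to 236 at 844 g.
Every other selection either busts 865 g or breaks a pairing rule or fails to beat 236.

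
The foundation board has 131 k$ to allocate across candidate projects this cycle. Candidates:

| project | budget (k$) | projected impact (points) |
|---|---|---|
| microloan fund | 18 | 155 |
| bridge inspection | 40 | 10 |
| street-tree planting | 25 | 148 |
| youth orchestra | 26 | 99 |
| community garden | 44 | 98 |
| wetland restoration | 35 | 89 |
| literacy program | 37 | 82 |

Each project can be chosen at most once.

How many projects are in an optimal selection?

Best achievable projected impact is 500.
For example microloan fund + street-tree planting + youth orchestra + community garden achieves it, using 113 k$.
Any selection reaching 500 contains exactly 4 projects.

4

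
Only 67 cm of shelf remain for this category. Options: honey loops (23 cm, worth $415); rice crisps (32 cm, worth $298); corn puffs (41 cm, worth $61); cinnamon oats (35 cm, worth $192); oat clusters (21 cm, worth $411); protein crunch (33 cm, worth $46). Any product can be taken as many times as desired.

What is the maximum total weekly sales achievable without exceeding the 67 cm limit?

1241

Ranking by ratio (weekly sales/cm): oat clusters 19.57, honey loops 18.04, rice crisps 9.31.
The ratio heuristic lands on 3×oat clusters (1233) but leaves 4 cm idle.
The 42 cm tied up in 2×oat clusters is better spent on 2×honey loops — total rises to 1241 (67 cm).
Every other selection either busts 67 cm or fails to beat 1241.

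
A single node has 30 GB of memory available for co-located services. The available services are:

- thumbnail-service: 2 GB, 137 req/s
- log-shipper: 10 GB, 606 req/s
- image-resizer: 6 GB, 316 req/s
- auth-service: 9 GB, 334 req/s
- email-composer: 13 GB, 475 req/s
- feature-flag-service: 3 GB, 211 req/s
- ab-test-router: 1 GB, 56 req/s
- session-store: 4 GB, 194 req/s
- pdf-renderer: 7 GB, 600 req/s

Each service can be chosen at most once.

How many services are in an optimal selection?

5

Optimal total is 1927.
One optimal bundle: log-shipper + image-resizer + feature-flag-service + session-store + pdf-renderer (30 GB).
Every optimal selection uses 5 services.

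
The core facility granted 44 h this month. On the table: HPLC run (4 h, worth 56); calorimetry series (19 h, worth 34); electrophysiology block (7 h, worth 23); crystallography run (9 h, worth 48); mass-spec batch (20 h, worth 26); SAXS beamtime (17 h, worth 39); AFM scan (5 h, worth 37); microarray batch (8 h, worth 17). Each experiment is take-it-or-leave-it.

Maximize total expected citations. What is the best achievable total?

203

Best packing: HPLC run + electrophysiology block + crystallography run + SAXS beamtime + AFM scan — 42 h, 203 total.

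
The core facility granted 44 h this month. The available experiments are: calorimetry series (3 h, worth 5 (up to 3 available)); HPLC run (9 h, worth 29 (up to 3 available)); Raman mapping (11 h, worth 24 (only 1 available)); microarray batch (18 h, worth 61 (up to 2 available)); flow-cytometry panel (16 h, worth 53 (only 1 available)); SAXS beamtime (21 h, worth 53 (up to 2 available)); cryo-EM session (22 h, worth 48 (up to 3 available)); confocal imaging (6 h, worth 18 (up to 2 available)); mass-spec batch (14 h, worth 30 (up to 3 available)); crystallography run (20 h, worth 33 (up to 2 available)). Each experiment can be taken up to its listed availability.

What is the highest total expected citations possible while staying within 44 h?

143

Filling by ratio: 2×microarray batch + confocal imaging for 140, with 2 h left unused.
Dropping microarray batch and confocal imaging frees 24 h; slotting in HPLC run + flow-cytometry panel (25 h) lifts the total to 143 at 43 h.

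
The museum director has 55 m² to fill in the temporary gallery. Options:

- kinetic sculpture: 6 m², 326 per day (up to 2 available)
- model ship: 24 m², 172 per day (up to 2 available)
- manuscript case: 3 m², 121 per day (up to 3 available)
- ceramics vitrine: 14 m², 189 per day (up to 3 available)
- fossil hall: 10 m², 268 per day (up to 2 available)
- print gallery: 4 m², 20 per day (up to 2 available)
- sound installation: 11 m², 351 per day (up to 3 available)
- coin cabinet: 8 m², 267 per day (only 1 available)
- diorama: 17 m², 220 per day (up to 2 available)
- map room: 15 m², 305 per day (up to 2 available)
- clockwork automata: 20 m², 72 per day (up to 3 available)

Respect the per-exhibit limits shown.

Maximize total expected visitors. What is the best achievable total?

2068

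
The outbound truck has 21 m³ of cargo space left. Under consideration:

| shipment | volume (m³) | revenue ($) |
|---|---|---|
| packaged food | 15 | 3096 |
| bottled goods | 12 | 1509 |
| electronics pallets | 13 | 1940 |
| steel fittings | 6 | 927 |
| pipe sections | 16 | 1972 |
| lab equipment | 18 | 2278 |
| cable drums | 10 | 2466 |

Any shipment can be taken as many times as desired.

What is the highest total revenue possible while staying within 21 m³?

Best packing: 2×cable drums — 20 m³, 4932 total.

4932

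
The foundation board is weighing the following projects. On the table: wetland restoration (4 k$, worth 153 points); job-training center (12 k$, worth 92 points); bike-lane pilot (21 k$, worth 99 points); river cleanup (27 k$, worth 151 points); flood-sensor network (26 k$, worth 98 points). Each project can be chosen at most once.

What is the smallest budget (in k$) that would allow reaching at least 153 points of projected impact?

4

Need the lightest bundle worth ≥ 153.
wetland restoration: 153 projected impact at 4 k$.
Below 4 k$ the best achievable stays under 153.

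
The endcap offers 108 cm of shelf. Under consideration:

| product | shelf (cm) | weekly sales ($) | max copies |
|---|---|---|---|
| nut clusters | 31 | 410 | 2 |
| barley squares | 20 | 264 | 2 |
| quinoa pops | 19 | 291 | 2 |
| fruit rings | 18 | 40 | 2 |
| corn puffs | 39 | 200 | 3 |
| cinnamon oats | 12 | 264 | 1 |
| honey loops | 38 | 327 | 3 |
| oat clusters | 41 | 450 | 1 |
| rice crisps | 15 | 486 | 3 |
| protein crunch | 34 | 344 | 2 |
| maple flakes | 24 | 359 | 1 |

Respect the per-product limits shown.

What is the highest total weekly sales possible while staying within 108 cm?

By weekly sales per cm: rice crisps 32.40, cinnamon oats 22.00, quinoa pops 15.32, maple flakes 14.96 lead.
Taking the top-ratio products first gives 2×quinoa pops + cinnamon oats + 3×rice crisps for 2304 (95 cm).
Replace quinoa pops with nut clusters: the trade gains 119 net, giving 2423 at 107 cm.

2423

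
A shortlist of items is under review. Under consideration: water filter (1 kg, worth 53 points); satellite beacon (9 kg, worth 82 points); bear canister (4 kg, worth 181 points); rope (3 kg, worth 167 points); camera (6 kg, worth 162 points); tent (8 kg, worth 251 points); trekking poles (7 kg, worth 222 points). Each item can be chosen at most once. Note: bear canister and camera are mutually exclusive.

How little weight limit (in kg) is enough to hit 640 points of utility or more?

16

Minimise kg subject to total utility ≥ 640.
water filter + bear canister + rope + tent reaches 652 using 16 kg.
Any bundle with less than 16 kg falls short of 640.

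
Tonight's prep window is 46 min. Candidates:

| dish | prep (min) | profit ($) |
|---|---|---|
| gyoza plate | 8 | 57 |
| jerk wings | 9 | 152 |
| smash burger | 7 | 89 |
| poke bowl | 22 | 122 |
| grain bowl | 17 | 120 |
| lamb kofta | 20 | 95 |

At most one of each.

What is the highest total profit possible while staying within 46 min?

Ranking by ratio (profit/min): jerk wings 16.89, smash burger 12.71, gyoza plate 7.12, grain bowl 7.06.
A density-first pass picks gyoza plate + jerk wings + smash burger + grain bowl — 418 at 41 min.
The 17 min tied up in grain bowl is better spent on poke bowl — total rises to 420 (46 min).
Every other selection either busts 46 min or fails to beat 420.

420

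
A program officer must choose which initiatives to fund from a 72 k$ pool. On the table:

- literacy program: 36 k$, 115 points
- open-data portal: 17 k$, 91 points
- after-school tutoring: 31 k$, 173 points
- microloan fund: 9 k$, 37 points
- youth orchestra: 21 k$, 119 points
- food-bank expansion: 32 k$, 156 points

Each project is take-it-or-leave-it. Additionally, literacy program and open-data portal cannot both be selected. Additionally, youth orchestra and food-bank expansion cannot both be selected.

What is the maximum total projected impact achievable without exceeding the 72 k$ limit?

By projected impact per k$: youth orchestra 5.67, after-school tutoring 5.58, open-data portal 5.35 lead.
The ratio ordering already packs tightly: open-data portal + after-school tutoring + youth orchestra, 69 k$, 383.
That's the maximum — no feasible swap from here does better than 383.

383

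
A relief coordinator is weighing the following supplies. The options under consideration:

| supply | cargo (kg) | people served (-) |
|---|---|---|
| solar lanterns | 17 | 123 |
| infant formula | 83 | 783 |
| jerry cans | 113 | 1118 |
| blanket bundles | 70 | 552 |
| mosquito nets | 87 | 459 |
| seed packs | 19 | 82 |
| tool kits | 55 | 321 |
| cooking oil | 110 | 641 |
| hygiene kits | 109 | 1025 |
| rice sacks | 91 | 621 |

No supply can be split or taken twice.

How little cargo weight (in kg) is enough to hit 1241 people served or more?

Look for the lowest-cargo combination reaching 1241.
Taking solar lanterns + jerry cans gives 1241 (≥ 1241) for 130 kg.
Any bundle with less than 130 kg falls short of 1241.

130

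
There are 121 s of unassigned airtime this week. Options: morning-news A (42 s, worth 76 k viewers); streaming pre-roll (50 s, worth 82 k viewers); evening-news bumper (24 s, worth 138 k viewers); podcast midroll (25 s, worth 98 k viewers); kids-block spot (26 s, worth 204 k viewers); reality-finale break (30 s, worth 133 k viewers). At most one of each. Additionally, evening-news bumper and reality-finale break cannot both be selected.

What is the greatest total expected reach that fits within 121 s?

516

Taking morning-news A + evening-news bumper + podcast midroll + kids-block spot: 117 s used, 516 in expected reach.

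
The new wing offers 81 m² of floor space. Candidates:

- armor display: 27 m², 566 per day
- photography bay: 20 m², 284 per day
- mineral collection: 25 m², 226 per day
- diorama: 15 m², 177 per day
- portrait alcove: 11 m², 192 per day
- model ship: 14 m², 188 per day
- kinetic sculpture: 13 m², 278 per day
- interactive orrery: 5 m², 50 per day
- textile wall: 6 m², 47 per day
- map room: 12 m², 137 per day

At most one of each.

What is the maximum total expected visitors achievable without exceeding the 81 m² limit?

1401

Taking the top-ratio exhibits first gives armor display + photography bay + portrait alcove + kinetic sculpture + interactive orrery for 1370 (76 m²).
Replace photography bay and interactive orrery with diorama + model ship: the trade gains 31 net, giving 1401 at 80 m².
The closest alternative, armor display + photography bay + portrait alcove + kinetic sculpture + interactive orrery, reaches only 1370.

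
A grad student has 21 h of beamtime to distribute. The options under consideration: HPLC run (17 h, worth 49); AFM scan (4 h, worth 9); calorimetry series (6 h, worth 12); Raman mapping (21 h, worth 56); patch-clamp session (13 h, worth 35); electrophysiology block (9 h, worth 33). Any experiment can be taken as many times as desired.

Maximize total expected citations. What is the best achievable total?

66

Density check — electrophysiology block 3.67, HPLC run 2.88, patch-clamp session 2.69 are the best per h.
Best packing: 2×electrophysiology block — 18 h, 66 total.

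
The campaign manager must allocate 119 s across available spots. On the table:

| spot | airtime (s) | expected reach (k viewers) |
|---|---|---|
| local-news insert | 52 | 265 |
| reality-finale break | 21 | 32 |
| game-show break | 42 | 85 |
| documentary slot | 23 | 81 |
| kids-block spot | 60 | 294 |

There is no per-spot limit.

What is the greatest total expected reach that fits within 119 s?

Taking the top-ratio spots first gives 2×local-news insert for 530 (104 s).
Replace local-news insert with kids-block spot: the trade gains 29 net, giving 559 at 112 s.

559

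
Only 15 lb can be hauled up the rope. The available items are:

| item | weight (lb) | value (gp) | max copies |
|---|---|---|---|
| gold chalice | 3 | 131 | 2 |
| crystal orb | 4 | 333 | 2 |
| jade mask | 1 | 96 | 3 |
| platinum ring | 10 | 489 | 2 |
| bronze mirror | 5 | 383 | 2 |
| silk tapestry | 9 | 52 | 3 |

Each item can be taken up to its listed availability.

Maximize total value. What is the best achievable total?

1241

By value per lb: jade mask 96.00, crystal orb 83.25, bronze mirror 76.60 lead.
Taking the top-ratio items first gives gold chalice + 2×crystal orb + 3×jade mask for 1085 (14 lb).
Dropping gold chalice and jade mask frees 4 lb; slotting in bronze mirror (5 lb) lifts the total to 1241 at 15 lb.
That's the maximum — no swap from here does better than 1241.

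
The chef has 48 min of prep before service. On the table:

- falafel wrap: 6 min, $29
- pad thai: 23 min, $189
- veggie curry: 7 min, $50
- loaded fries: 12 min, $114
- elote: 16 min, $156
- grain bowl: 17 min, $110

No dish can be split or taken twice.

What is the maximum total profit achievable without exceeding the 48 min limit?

By profit per min: elote 9.75, loaded fries 9.50, pad thai 8.22 lead.
A density-first pass picks falafel wrap + veggie curry + loaded fries + elote — 349 at 41 min.
Replace falafel wrap and loaded fries with pad thai: the trade gains 46 net, giving 395 at 46 min.
Next best is falafel wrap + pad thai + veggie curry + loaded fries at 382 (48 min) — short by 13.

395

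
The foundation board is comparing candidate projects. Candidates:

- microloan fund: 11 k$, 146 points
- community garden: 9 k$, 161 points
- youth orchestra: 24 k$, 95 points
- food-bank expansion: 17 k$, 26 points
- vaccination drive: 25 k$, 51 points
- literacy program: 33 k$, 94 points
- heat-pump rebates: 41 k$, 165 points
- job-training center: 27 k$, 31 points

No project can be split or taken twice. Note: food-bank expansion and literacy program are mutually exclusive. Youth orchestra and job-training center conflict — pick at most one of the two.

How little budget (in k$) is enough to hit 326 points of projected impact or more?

Look for the lowest-budget combination reaching 326.
microloan fund + community garden + food-bank expansion reaches 333 using 37 k$.
No combination under 37 k$ hits 326.

37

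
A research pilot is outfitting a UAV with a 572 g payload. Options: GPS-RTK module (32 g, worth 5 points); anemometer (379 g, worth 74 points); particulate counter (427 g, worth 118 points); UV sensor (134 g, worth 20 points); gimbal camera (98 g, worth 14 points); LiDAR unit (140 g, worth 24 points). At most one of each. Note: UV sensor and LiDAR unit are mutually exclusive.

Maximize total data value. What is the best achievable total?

Ranking by ratio (data value/g): particulate counter 0.28, anemometer 0.20, LiDAR unit 0.17, GPS-RTK module 0.16.
Taking particulate counter + LiDAR unit: 567 g used, 142 in data value.
Next best is particulate counter + UV sensor at 138 (561 g) — short by 4.

142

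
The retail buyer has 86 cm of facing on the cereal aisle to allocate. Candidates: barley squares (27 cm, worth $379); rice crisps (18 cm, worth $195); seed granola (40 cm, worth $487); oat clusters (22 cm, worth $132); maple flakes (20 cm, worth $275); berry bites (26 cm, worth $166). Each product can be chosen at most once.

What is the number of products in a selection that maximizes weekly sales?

Best achievable weekly sales is 1061.
For example barley squares + rice crisps + seed granola achieves it, using 85 cm.
Any selection reaching 1061 contains exactly 3 products.

3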